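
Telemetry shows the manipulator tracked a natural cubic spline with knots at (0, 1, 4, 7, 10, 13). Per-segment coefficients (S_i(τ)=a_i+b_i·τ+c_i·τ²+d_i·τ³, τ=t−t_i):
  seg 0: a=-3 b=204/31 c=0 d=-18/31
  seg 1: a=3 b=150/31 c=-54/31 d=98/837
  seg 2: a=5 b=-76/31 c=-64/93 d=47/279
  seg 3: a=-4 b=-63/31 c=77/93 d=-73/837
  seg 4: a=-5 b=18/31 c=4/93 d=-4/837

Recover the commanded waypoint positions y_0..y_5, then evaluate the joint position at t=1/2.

y_0 = S_0(0) = a_0 = -3
y_1 = S_1(0) = a_1 = 3
y_2 = S_2(0) = a_2 = 5
y_3 = S_3(0) = a_3 = -4
y_4 = S_4(0) = a_4 = -5
y_5 = S_4(3) = -3
t_q=1/2 is in segment 0 (τ=1/2); S_0(τ)=27/124

y_0=-3 y_1=3 y_2=5 y_3=-4 y_4=-5 y_5=-3
S(1/2) = 27/124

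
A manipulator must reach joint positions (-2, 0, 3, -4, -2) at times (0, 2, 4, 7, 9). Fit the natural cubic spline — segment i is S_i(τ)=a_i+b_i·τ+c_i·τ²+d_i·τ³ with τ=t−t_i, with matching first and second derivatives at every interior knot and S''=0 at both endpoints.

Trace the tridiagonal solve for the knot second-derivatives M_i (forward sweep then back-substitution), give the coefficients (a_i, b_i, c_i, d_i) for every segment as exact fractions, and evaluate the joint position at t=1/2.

  seg 0: a=-2 b=1211/2064 c=0 d=853/8256
  seg 1: a=0 b=1885/1032 c=853/1376 d=-3233/8256
  seg 2: a=3 b=-811/2064 c=-595/344 d=745/2064
  seg 3: a=-4 b=-529/516 c=1045/688 d=-1045/4128
S(1/2) = -37289/22016

Δ: Δ0=1, Δ1=3/2, Δ2=-7/3, Δ3=1
row 1: diag=8, rhs=3; c'=1/4, d'=3/8
row 2: denom=10−2·1/4=19/2; d'=(-23−2·3/8)/(19/2)=-5/2
row 3: denom=10−3·6/19=172/19; d'=(20−3·-5/2)/(172/19)=1045/344
back: M3=1045/344
back: M2=-5/2−6/19·1045/344=-595/172
back: M1=3/8−1/4·-595/172=853/688
M: M0=0, M1=853/688, M2=-595/172, M3=1045/344, M4=0
seg 0: a=-2, c=M0/2=0, d=(M1−M0)/(6·2)=853/8256, b=Δ0−h0·(2M0+M1)/6=1211/2064
seg 1: a=0, c=M1/2=853/1376, d=(M2−M1)/(6·2)=-3233/8256, b=Δ1−h1·(2M1+M2)/6=1885/1032
seg 2: a=3, c=M2/2=-595/344, d=(M3−M2)/(6·3)=745/2064, b=Δ2−h2·(2M2+M3)/6=-811/2064
seg 3: a=-4, c=M3/2=1045/688, d=(M4−M3)/(6·2)=-1045/4128, b=Δ3−h3·(2M3+M4)/6=-529/516
t_q=1/2 → seg 0, τ=1/2; S=-2+1211/2064·τ+0·τ²+853/8256·τ³=-37289/22016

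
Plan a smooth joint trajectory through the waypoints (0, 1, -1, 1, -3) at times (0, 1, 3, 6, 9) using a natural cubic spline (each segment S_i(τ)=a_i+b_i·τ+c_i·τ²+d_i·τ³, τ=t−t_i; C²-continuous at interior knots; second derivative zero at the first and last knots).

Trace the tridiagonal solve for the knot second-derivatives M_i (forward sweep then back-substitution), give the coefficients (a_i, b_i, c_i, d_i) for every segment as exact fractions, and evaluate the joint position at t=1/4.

Δ: Δ0=1, Δ1=-1, Δ2=2/3, Δ3=-4/3
row 1: diag=6, rhs=-12; c'=1/3, d'=-2
row 2: denom=10−2·1/3=28/3; d'=(10−2·-2)/(28/3)=3/2
row 3: denom=12−3·9/28=309/28; d'=(-12−3·3/2)/(309/28)=-154/103
back: M3=-154/103
back: M2=3/2−9/28·-154/103=204/103
back: M1=-2−1/3·204/103=-274/103
M: M0=0, M1=-274/103, M2=204/103, M3=-154/103, M4=0
seg 0: a=0, c=M0/2=0, d=(M1−M0)/(6·1)=-137/309, b=Δ0−h0·(2M0+M1)/6=446/309
seg 1: a=1, c=M1/2=-137/103, d=(M2−M1)/(6·2)=239/618, b=Δ1−h1·(2M1+M2)/6=35/309
seg 2: a=-1, c=M2/2=102/103, d=(M3−M2)/(6·3)=-179/927, b=Δ2−h2·(2M2+M3)/6=-175/309
seg 3: a=1, c=M3/2=-77/103, d=(M4−M3)/(6·3)=77/927, b=Δ3−h3·(2M3+M4)/6=50/309
t_q=1/4 → seg 0, τ=1/4; S=0+446/309·τ+0·τ²+-137/309·τ³=2333/6592

  seg 0: a=0 b=446/309 c=0 d=-137/309
  seg 1: a=1 b=35/309 c=-137/103 d=239/618
  seg 2: a=-1 b=-175/309 c=102/103 d=-179/927
  seg 3: a=1 b=50/309 c=-77/103 d=77/927
S(1/4) = 2333/6592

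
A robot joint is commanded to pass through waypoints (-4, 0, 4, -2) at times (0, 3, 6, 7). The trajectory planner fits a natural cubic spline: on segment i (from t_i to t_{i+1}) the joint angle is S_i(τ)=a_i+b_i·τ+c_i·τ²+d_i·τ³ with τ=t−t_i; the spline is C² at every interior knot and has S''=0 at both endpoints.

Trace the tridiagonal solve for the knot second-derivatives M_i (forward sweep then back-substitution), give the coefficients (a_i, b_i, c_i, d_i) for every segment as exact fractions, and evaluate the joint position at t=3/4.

  seg 0: a=-4 b=50/87 c=0 d=22/261
  seg 1: a=0 b=248/87 c=22/29 d=-110/261
  seg 2: a=4 b=-346/87 c=-88/29 d=88/87
S(3/4) = -3279/928

Δ: Δ0=4/3, Δ1=4/3, Δ2=-6
row 1: diag=12, rhs=0; c'=1/4, d'=0
row 2: denom=8−3·1/4=29/4; d'=(-44−3·0)/(29/4)=-176/29
back: M2=-176/29
back: M1=0−1/4·-176/29=44/29
M: M0=0, M1=44/29, M2=-176/29, M3=0
seg 0: a=-4, c=M0/2=0, d=(M1−M0)/(6·3)=22/261, b=Δ0−h0·(2M0+M1)/6=50/87
seg 1: a=0, c=M1/2=22/29, d=(M2−M1)/(6·3)=-110/261, b=Δ1−h1·(2M1+M2)/6=248/87
seg 2: a=4, c=M2/2=-88/29, d=(M3−M2)/(6·1)=88/87, b=Δ2−h2·(2M2+M3)/6=-346/87
t_q=3/4 → seg 0, τ=3/4; S=-4+50/87·τ+0·τ²+22/261·τ³=-3279/928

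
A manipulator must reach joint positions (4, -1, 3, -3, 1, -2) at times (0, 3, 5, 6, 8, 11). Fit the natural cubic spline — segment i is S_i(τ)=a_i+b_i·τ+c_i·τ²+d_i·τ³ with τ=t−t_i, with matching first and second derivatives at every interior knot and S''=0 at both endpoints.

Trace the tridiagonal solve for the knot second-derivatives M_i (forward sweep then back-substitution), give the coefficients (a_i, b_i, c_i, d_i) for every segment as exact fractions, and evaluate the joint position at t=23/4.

  seg 0: a=4 b=-1975/506 c=0 d=3395/13662
  seg 1: a=-1 b=710/253 c=3395/1518 d=-4007/3036
  seg 2: a=3 b=-3101/759 c=-4313/759 d=260/69
  seg 3: a=-3 b=-1049/253 c=4267/759 d=-3869/3036
  seg 4: a=1 b=2314/759 c=-3073/1518 d=3073/13662
S(23/4) = -1691/1012

Δ: Δ0=-5/3, Δ1=2, Δ2=-6, Δ3=2, Δ4=-1
row 1: diag=10, rhs=22; c'=1/5, d'=11/5
row 2: denom=6−2·1/5=28/5; d'=(-48−2·11/5)/(28/5)=-131/14
row 3: denom=6−1·5/28=163/28; d'=(48−1·-131/14)/(163/28)=1606/163
row 4: denom=10−2·56/163=1518/163; d'=(-18−2·1606/163)/(1518/163)=-3073/759
back: M4=-3073/759
back: M3=1606/163−56/163·-3073/759=8534/759
back: M2=-131/14−5/28·8534/759=-8626/759
back: M1=11/5−1/5·-8626/759=3395/759
M: M0=0, M1=3395/759, M2=-8626/759, M3=8534/759, M4=-3073/759, M5=0
seg 0: a=4, c=M0/2=0, d=(M1−M0)/(6·3)=3395/13662, b=Δ0−h0·(2M0+M1)/6=-1975/506
seg 1: a=-1, c=M1/2=3395/1518, d=(M2−M1)/(6·2)=-4007/3036, b=Δ1−h1·(2M1+M2)/6=710/253
seg 2: a=3, c=M2/2=-4313/759, d=(M3−M2)/(6·1)=260/69, b=Δ2−h2·(2M2+M3)/6=-3101/759
seg 3: a=-3, c=M3/2=4267/759, d=(M4−M3)/(6·2)=-3869/3036, b=Δ3−h3·(2M3+M4)/6=-1049/253
seg 4: a=1, c=M4/2=-3073/1518, d=(M5−M4)/(6·3)=3073/13662, b=Δ4−h4·(2M4+M5)/6=2314/759
t_q=23/4 → seg 2, τ=3/4; S=3+-3101/759·τ+-4313/759·τ²+260/69·τ³=-1691/1012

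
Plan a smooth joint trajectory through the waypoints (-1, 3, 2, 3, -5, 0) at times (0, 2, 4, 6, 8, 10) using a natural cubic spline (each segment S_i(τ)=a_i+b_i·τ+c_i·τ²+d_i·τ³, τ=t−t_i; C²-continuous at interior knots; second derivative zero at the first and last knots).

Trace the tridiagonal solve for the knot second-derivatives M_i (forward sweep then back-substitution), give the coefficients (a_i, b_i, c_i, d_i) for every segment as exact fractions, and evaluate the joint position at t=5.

Δ: Δ0=2, Δ1=-1/2, Δ2=1/2, Δ3=-4, Δ4=5/2
row 1: diag=8, rhs=-15; c'=1/4, d'=-15/8
row 2: denom=8−2·1/4=15/2; d'=(6−2·-15/8)/(15/2)=13/10
row 3: denom=8−2·4/15=112/15; d'=(-27−2·13/10)/(112/15)=-111/28
row 4: denom=8−2·15/56=209/28; d'=(39−2·-111/28)/(209/28)=1314/209
back: M4=1314/209
back: M3=-111/28−15/56·1314/209=-2361/418
back: M2=13/10−4/15·-2361/418=1173/418
back: M1=-15/8−1/4·1173/418=-1077/418
M: M0=0, M1=-1077/418, M2=1173/418, M3=-2361/418, M4=1314/209, M5=0
seg 0: a=-1, c=M0/2=0, d=(M1−M0)/(6·2)=-359/1672, b=Δ0−h0·(2M0+M1)/6=1195/418
seg 1: a=3, c=M1/2=-1077/836, d=(M2−M1)/(6·2)=375/836, b=Δ1−h1·(2M1+M2)/6=59/209
seg 2: a=2, c=M2/2=1173/836, d=(M3−M2)/(6·2)=-31/44, b=Δ2−h2·(2M2+M3)/6=107/209
seg 3: a=3, c=M3/2=-2361/836, d=(M4−M3)/(6·2)=1663/1672, b=Δ3−h3·(2M3+M4)/6=-487/209
seg 4: a=-5, c=M4/2=657/209, d=(M5−M4)/(6·2)=-219/418, b=Δ4−h4·(2M4+M5)/6=-707/418
t_q=5 → seg 2, τ=1; S=2+107/209·τ+1173/836·τ²+-31/44·τ³=61/19

  seg 0: a=-1 b=1195/418 c=0 d=-359/1672
  seg 1: a=3 b=59/209 c=-1077/836 d=375/836
  seg 2: a=2 b=107/209 c=1173/836 d=-31/44
  seg 3: a=3 b=-487/209 c=-2361/836 d=1663/1672
  seg 4: a=-5 b=-707/418 c=657/209 d=-219/418
S(5) = 61/19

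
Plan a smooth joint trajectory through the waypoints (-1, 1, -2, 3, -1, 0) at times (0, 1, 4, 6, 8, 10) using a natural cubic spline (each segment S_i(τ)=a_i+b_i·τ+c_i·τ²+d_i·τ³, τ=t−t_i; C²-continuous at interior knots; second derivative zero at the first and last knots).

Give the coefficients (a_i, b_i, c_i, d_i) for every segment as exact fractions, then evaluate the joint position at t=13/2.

  seg 0: a=-1 b=2647/1001 c=0 d=-645/1001
  seg 1: a=1 b=712/1001 c=-1935/1001 d=124/273
  seg 2: a=-2 b=106/77 c=2157/1001 d=-6379/8008
  seg 3: a=3 b=125/286 c=-10509/4004 d=2815/4004
  seg 4: a=-1 b=-3253/2002 c=6381/4004 d=-2127/8008
S(13/2) = 84893/32032

Δ: Δ0=2, Δ1=-1, Δ2=5/2, Δ3=-2, Δ4=1/2
row 1: diag=8, rhs=-18; c'=3/8, d'=-9/4
row 2: denom=10−3·3/8=71/8; d'=(21−3·-9/4)/(71/8)=222/71
row 3: denom=8−2·16/71=536/71; d'=(-27−2·222/71)/(536/71)=-2361/536
row 4: denom=8−2·71/268=1001/134; d'=(15−2·-2361/536)/(1001/134)=6381/2002
back: M4=6381/2002
back: M3=-2361/536−71/268·6381/2002=-10509/2002
back: M2=222/71−16/71·-10509/2002=4314/1001
back: M1=-9/4−3/8·4314/1001=-3870/1001
M: M0=0, M1=-3870/1001, M2=4314/1001, M3=-10509/2002, M4=6381/2002, M5=0
seg 0: a=-1, c=M0/2=0, d=(M1−M0)/(6·1)=-645/1001, b=Δ0−h0·(2M0+M1)/6=2647/1001
seg 1: a=1, c=M1/2=-1935/1001, d=(M2−M1)/(6·3)=124/273, b=Δ1−h1·(2M1+M2)/6=712/1001
seg 2: a=-2, c=M2/2=2157/1001, d=(M3−M2)/(6·2)=-6379/8008, b=Δ2−h2·(2M2+M3)/6=106/77
seg 3: a=3, c=M3/2=-10509/4004, d=(M4−M3)/(6·2)=2815/4004, b=Δ3−h3·(2M3+M4)/6=125/286
seg 4: a=-1, c=M4/2=6381/4004, d=(M5−M4)/(6·2)=-2127/8008, b=Δ4−h4·(2M4+M5)/6=-3253/2002
t_q=13/2 → seg 3, τ=1/2; S=3+125/286·τ+-10509/4004·τ²+2815/4004·τ³=84893/32032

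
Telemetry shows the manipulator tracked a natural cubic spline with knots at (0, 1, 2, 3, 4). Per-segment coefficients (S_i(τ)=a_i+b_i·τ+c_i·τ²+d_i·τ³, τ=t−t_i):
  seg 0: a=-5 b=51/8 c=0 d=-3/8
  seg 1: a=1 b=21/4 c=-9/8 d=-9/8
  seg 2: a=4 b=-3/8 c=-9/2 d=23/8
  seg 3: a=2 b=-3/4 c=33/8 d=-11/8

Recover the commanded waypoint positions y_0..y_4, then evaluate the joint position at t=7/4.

y_0=-5 y_1=1 y_2=4 y_3=2 y_4=4
S(7/4) = 1961/512

y_0 = S_0(0) = a_0 = -5
y_1 = S_1(0) = a_1 = 1
y_2 = S_2(0) = a_2 = 4
y_3 = S_3(0) = a_3 = 2
y_4 = S_3(1) = 4
t_q=7/4 is in segment 1 (τ=3/4); S_1(τ)=1961/512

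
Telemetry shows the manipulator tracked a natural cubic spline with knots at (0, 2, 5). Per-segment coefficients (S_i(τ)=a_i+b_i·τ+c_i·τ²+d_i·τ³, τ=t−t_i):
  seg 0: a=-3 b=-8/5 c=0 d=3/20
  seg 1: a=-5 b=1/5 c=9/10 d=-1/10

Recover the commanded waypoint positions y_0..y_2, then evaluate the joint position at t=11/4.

y_0 = S_0(0) = a_0 = -3
y_1 = S_1(0) = a_1 = -5
y_2 = S_1(3) = 1
t_q=11/4 is in segment 1 (τ=3/4); S_1(τ)=-2807/640

y_0=-3 y_1=-5 y_2=1
S(11/4) = -2807/640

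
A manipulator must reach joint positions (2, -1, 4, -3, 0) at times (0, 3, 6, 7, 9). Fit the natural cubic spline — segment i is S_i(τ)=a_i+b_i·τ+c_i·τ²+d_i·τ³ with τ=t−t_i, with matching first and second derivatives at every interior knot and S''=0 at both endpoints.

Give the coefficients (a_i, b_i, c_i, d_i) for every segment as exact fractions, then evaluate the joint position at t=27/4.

  seg 0: a=2 b=-2861/1020 c=0 d=1841/9180
  seg 1: a=-1 b=1331/510 c=1841/1020 d=-1297/1836
  seg 2: a=4 b=-5747/1020 c=-387/85 d=3251/1020
  seg 3: a=-3 b=-2641/510 c=1703/340 d=-1703/2040
S(27/4) = -31381/21760

Δ: Δ0=-1, Δ1=5/3, Δ2=-7, Δ3=3/2
row 1: diag=12, rhs=16; c'=1/4, d'=4/3
row 2: denom=8−3·1/4=29/4; d'=(-52−3·4/3)/(29/4)=-224/29
row 3: denom=6−1·4/29=170/29; d'=(51−1·-224/29)/(170/29)=1703/170
back: M3=1703/170
back: M2=-224/29−4/29·1703/170=-774/85
back: M1=4/3−1/4·-774/85=1841/510
M: M0=0, M1=1841/510, M2=-774/85, M3=1703/170, M4=0
seg 0: a=2, c=M0/2=0, d=(M1−M0)/(6·3)=1841/9180, b=Δ0−h0·(2M0+M1)/6=-2861/1020
seg 1: a=-1, c=M1/2=1841/1020, d=(M2−M1)/(6·3)=-1297/1836, b=Δ1−h1·(2M1+M2)/6=1331/510
seg 2: a=4, c=M2/2=-387/85, d=(M3−M2)/(6·1)=3251/1020, b=Δ2−h2·(2M2+M3)/6=-5747/1020
seg 3: a=-3, c=M3/2=1703/340, d=(M4−M3)/(6·2)=-1703/2040, b=Δ3−h3·(2M3+M4)/6=-2641/510
t_q=27/4 → seg 2, τ=3/4; S=4+-5747/1020·τ+-387/85·τ²+3251/1020·τ³=-31381/21760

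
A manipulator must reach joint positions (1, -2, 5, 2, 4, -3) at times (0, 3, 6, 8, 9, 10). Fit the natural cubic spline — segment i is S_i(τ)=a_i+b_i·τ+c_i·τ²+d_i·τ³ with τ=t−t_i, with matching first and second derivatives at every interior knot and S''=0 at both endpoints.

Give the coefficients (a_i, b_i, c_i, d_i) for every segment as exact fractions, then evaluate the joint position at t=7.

  seg 0: a=1 b=-11417/4722 c=0 d=6695/42498
  seg 1: a=-2 b=4334/2361 c=6695/4722 d=-17735/42498
  seg 2: a=5 b=-4367/4722 c=-1840/787 d=4841/4722
  seg 3: a=2 b=9565/4722 c=3001/787 d=-18127/4722
  seg 4: a=4 b=-4402/2361 c=-12125/1574 d=12125/4722
S(7) = 2174/787

Δ: Δ0=-1, Δ1=7/3, Δ2=-3/2, Δ3=2, Δ4=-7
row 1: diag=12, rhs=20; c'=1/4, d'=5/3
row 2: denom=10−3·1/4=37/4; d'=(-23−3·5/3)/(37/4)=-112/37
row 3: denom=6−2·8/37=206/37; d'=(21−2·-112/37)/(206/37)=1001/206
row 4: denom=4−1·37/206=787/206; d'=(-54−1·1001/206)/(787/206)=-12125/787
back: M4=-12125/787
back: M3=1001/206−37/206·-12125/787=6002/787
back: M2=-112/37−8/37·6002/787=-3680/787
back: M1=5/3−1/4·-3680/787=6695/2361
M: M0=0, M1=6695/2361, M2=-3680/787, M3=6002/787, M4=-12125/787, M5=0
seg 0: a=1, c=M0/2=0, d=(M1−M0)/(6·3)=6695/42498, b=Δ0−h0·(2M0+M1)/6=-11417/4722
seg 1: a=-2, c=M1/2=6695/4722, d=(M2−M1)/(6·3)=-17735/42498, b=Δ1−h1·(2M1+M2)/6=4334/2361
seg 2: a=5, c=M2/2=-1840/787, d=(M3−M2)/(6·2)=4841/4722, b=Δ2−h2·(2M2+M3)/6=-4367/4722
seg 3: a=2, c=M3/2=3001/787, d=(M4−M3)/(6·1)=-18127/4722, b=Δ3−h3·(2M3+M4)/6=9565/4722
seg 4: a=4, c=M4/2=-12125/1574, d=(M5−M4)/(6·1)=12125/4722, b=Δ4−h4·(2M4+M5)/6=-4402/2361
t_q=7 → seg 2, τ=1; S=5+-4367/4722·τ+-1840/787·τ²+4841/4722·τ³=2174/787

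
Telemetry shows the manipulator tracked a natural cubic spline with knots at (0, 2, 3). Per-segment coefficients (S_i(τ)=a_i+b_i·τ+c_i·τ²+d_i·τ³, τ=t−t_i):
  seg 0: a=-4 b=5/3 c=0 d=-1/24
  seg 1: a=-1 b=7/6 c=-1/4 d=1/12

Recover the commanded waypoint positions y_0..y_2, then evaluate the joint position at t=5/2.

y_0 = S_0(0) = a_0 = -4
y_1 = S_1(0) = a_1 = -1
y_2 = S_1(1) = 0
t_q=5/2 is in segment 1 (τ=1/2); S_1(τ)=-15/32

y_0=-4 y_1=-1 y_2=0
S(5/2) = -15/32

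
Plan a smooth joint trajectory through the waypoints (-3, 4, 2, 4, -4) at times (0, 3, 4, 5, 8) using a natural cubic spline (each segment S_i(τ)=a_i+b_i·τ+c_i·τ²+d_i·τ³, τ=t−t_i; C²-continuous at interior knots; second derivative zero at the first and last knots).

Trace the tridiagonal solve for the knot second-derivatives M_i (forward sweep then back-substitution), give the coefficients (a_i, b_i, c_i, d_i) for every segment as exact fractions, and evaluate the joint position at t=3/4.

  seg 0: a=-3 b=1073/240 c=0 d=-19/80
  seg 1: a=4 b=-233/120 c=-171/80 d=499/240
  seg 2: a=2 b=1/48 c=41/10 d=-509/240
  seg 3: a=4 b=223/120 c=-181/80 d=181/720
S(3/4) = 259/1024

Δ: Δ0=7/3, Δ1=-2, Δ2=2, Δ3=-8/3
row 1: diag=8, rhs=-26; c'=1/8, d'=-13/4
row 2: denom=4−1·1/8=31/8; d'=(24−1·-13/4)/(31/8)=218/31
row 3: denom=8−1·8/31=240/31; d'=(-28−1·218/31)/(240/31)=-181/40
back: M3=-181/40
back: M2=218/31−8/31·-181/40=41/5
back: M1=-13/4−1/8·41/5=-171/40
M: M0=0, M1=-171/40, M2=41/5, M3=-181/40, M4=0
seg 0: a=-3, c=M0/2=0, d=(M1−M0)/(6·3)=-19/80, b=Δ0−h0·(2M0+M1)/6=1073/240
seg 1: a=4, c=M1/2=-171/80, d=(M2−M1)/(6·1)=499/240, b=Δ1−h1·(2M1+M2)/6=-233/120
seg 2: a=2, c=M2/2=41/10, d=(M3−M2)/(6·1)=-509/240, b=Δ2−h2·(2M2+M3)/6=1/48
seg 3: a=4, c=M3/2=-181/80, d=(M4−M3)/(6·3)=181/720, b=Δ3−h3·(2M3+M4)/6=223/120
t_q=3/4 → seg 0, τ=3/4; S=-3+1073/240·τ+0·τ²+-19/80·τ³=259/1024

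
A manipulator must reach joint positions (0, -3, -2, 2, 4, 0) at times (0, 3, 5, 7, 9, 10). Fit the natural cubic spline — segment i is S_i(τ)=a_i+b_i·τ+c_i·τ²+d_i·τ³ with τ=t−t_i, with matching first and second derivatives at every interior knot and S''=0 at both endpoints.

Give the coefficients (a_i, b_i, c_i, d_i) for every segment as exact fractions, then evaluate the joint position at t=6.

Δ: Δ0=-1, Δ1=1/2, Δ2=2, Δ3=1, Δ4=-4
row 1: diag=10, rhs=9; c'=1/5, d'=9/10
row 2: denom=8−2·1/5=38/5; d'=(9−2·9/10)/(38/5)=18/19
row 3: denom=8−2·5/19=142/19; d'=(-6−2·18/19)/(142/19)=-75/71
row 4: denom=6−2·19/71=388/71; d'=(-30−2·-75/71)/(388/71)=-495/97
back: M4=-495/97
back: M3=-75/71−19/71·-495/97=30/97
back: M2=18/19−5/19·30/97=84/97
back: M1=9/10−1/5·84/97=141/194
M: M0=0, M1=141/194, M2=84/97, M3=30/97, M4=-495/97, M5=0
seg 0: a=0, c=M0/2=0, d=(M1−M0)/(6·3)=47/1164, b=Δ0−h0·(2M0+M1)/6=-529/388
seg 1: a=-3, c=M1/2=141/388, d=(M2−M1)/(6·2)=9/776, b=Δ1−h1·(2M1+M2)/6=-53/194
seg 2: a=-2, c=M2/2=42/97, d=(M3−M2)/(6·2)=-9/194, b=Δ2−h2·(2M2+M3)/6=128/97
seg 3: a=2, c=M3/2=15/97, d=(M4−M3)/(6·2)=-175/388, b=Δ3−h3·(2M3+M4)/6=242/97
seg 4: a=4, c=M4/2=-495/194, d=(M5−M4)/(6·1)=165/194, b=Δ4−h4·(2M4+M5)/6=-223/97
t_q=6 → seg 2, τ=1; S=-2+128/97·τ+42/97·τ²+-9/194·τ³=-57/194

  seg 0: a=0 b=-529/388 c=0 d=47/1164
  seg 1: a=-3 b=-53/194 c=141/388 d=9/776
  seg 2: a=-2 b=128/97 c=42/97 d=-9/194
  seg 3: a=2 b=242/97 c=15/97 d=-175/388
  seg 4: a=4 b=-223/97 c=-495/194 d=165/194
S(6) = -57/194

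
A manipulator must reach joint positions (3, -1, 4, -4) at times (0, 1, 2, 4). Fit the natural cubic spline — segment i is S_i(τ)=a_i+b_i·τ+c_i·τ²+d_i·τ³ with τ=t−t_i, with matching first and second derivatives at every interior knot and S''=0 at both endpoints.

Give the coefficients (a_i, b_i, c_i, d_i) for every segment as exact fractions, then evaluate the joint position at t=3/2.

  seg 0: a=3 b=-155/23 c=0 d=63/23
  seg 1: a=-1 b=34/23 c=189/23 d=-108/23
  seg 2: a=4 b=88/23 c=-135/23 d=45/46
S(3/2) = 111/92

Δ: Δ0=-4, Δ1=5, Δ2=-4
row 1: diag=4, rhs=54; c'=1/4, d'=27/2
row 2: denom=6−1·1/4=23/4; d'=(-54−1·27/2)/(23/4)=-270/23
back: M2=-270/23
back: M1=27/2−1/4·-270/23=378/23
M: M0=0, M1=378/23, M2=-270/23, M3=0
seg 0: a=3, c=M0/2=0, d=(M1−M0)/(6·1)=63/23, b=Δ0−h0·(2M0+M1)/6=-155/23
seg 1: a=-1, c=M1/2=189/23, d=(M2−M1)/(6·1)=-108/23, b=Δ1−h1·(2M1+M2)/6=34/23
seg 2: a=4, c=M2/2=-135/23, d=(M3−M2)/(6·2)=45/46, b=Δ2−h2·(2M2+M3)/6=88/23
t_q=3/2 → seg 1, τ=1/2; S=-1+34/23·τ+189/23·τ²+-108/23·τ³=111/92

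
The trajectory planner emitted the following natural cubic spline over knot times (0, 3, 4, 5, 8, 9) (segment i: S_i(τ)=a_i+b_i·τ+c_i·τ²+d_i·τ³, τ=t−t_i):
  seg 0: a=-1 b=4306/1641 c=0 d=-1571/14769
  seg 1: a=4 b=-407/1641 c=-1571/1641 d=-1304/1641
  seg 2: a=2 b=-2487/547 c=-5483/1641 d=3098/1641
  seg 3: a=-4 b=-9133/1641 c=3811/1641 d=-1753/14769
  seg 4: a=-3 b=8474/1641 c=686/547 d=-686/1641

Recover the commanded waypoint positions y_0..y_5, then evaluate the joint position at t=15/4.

y_0=-1 y_1=4 y_2=2 y_3=-4 y_4=-3 y_5=3
S(15/4) = 25733/8752

y_0 = S_0(0) = a_0 = -1
y_1 = S_1(0) = a_1 = 4
y_2 = S_2(0) = a_2 = 2
y_3 = S_3(0) = a_3 = -4
y_4 = S_4(0) = a_4 = -3
y_5 = S_4(1) = 3
t_q=15/4 is in segment 1 (τ=3/4); S_1(τ)=25733/8752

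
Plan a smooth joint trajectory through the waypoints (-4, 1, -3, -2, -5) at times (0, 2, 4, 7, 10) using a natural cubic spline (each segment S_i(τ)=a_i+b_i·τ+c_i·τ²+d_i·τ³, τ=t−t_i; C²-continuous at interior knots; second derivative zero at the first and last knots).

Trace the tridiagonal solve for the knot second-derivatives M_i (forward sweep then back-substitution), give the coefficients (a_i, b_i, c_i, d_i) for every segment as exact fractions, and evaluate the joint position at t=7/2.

Δ: Δ0=5/2, Δ1=-2, Δ2=1/3, Δ3=-1
row 1: diag=8, rhs=-27; c'=1/4, d'=-27/8
row 2: denom=10−2·1/4=19/2; d'=(14−2·-27/8)/(19/2)=83/38
row 3: denom=12−3·6/19=210/19; d'=(-8−3·83/38)/(210/19)=-79/60
back: M3=-79/60
back: M2=83/38−6/19·-79/60=13/5
back: M1=-27/8−1/4·13/5=-161/40
M: M0=0, M1=-161/40, M2=13/5, M3=-79/60, M4=0
seg 0: a=-4, c=M0/2=0, d=(M1−M0)/(6·2)=-161/480, b=Δ0−h0·(2M0+M1)/6=461/120
seg 1: a=1, c=M1/2=-161/80, d=(M2−M1)/(6·2)=53/96, b=Δ1−h1·(2M1+M2)/6=-11/60
seg 2: a=-3, c=M2/2=13/10, d=(M3−M2)/(6·3)=-47/216, b=Δ2−h2·(2M2+M3)/6=-193/120
seg 3: a=-2, c=M3/2=-79/120, d=(M4−M3)/(6·3)=79/1080, b=Δ3−h3·(2M3+M4)/6=19/60
t_q=7/2 → seg 1, τ=3/2; S=1+-11/60·τ+-161/80·τ²+53/96·τ³=-2483/1280

  seg 0: a=-4 b=461/120 c=0 d=-161/480
  seg 1: a=1 b=-11/60 c=-161/80 d=53/96
  seg 2: a=-3 b=-193/120 c=13/10 d=-47/216
  seg 3: a=-2 b=19/60 c=-79/120 d=79/1080
S(7/2) = -2483/1280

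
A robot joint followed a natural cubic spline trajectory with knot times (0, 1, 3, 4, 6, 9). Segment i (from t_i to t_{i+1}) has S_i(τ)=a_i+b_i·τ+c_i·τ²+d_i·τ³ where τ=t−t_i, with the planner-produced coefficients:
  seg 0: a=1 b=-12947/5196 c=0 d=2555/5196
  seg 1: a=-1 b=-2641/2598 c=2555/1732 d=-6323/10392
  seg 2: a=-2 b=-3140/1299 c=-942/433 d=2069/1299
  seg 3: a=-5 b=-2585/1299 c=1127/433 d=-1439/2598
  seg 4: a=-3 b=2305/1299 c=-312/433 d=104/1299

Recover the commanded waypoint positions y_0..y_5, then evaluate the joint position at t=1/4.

y_0=1 y_1=-1 y_2=-2 y_3=-5 y_4=-3 y_5=-2
S(1/4) = 42649/110848

y_0 = S_0(0) = a_0 = 1
y_1 = S_1(0) = a_1 = -1
y_2 = S_2(0) = a_2 = -2
y_3 = S_3(0) = a_3 = -5
y_4 = S_4(0) = a_4 = -3
y_5 = S_4(3) = -2
t_q=1/4 is in segment 0 (τ=1/4); S_0(τ)=42649/110848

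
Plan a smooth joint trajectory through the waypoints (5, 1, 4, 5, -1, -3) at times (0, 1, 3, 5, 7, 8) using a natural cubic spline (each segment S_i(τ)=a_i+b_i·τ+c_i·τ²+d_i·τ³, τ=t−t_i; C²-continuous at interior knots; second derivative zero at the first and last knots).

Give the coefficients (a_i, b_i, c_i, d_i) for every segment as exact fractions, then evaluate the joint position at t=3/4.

  seg 0: a=5 b=-1121/224 c=0 d=225/224
  seg 1: a=1 b=-223/112 c=675/224 d=-71/112
  seg 2: a=4 b=275/112 c=-177/224 d=-3/32
  seg 3: a=5 b=-205/112 c=-303/224 d=43/112
  seg 4: a=-1 b=-295/112 c=213/224 d=-71/224
S(3/4) = 3421/2048

Δ: Δ0=-4, Δ1=3/2, Δ2=1/2, Δ3=-3, Δ4=-2
row 1: diag=6, rhs=33; c'=1/3, d'=11/2
row 2: denom=8−2·1/3=22/3; d'=(-6−2·11/2)/(22/3)=-51/22
row 3: denom=8−2·3/11=82/11; d'=(-21−2·-51/22)/(82/11)=-90/41
row 4: denom=6−2·11/41=224/41; d'=(6−2·-90/41)/(224/41)=213/112
back: M4=213/112
back: M3=-90/41−11/41·213/112=-303/112
back: M2=-51/22−3/11·-303/112=-177/112
back: M1=11/2−1/3·-177/112=675/112
M: M0=0, M1=675/112, M2=-177/112, M3=-303/112, M4=213/112, M5=0
seg 0: a=5, c=M0/2=0, d=(M1−M0)/(6·1)=225/224, b=Δ0−h0·(2M0+M1)/6=-1121/224
seg 1: a=1, c=M1/2=675/224, d=(M2−M1)/(6·2)=-71/112, b=Δ1−h1·(2M1+M2)/6=-223/112
seg 2: a=4, c=M2/2=-177/224, d=(M3−M2)/(6·2)=-3/32, b=Δ2−h2·(2M2+M3)/6=275/112
seg 3: a=5, c=M3/2=-303/224, d=(M4−M3)/(6·2)=43/112, b=Δ3−h3·(2M3+M4)/6=-205/112
seg 4: a=-1, c=M4/2=213/224, d=(M5−M4)/(6·1)=-71/224, b=Δ4−h4·(2M4+M5)/6=-295/112
t_q=3/4 → seg 0, τ=3/4; S=5+-1121/224·τ+0·τ²+225/224·τ³=3421/2048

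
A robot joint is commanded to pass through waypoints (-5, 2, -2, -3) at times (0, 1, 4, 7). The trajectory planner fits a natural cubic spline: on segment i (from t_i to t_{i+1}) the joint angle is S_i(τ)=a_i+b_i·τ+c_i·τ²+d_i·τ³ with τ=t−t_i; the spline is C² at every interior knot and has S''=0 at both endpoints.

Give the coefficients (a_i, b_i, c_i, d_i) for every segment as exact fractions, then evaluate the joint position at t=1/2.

Δ: Δ0=7, Δ1=-4/3, Δ2=-1/3
row 1: diag=8, rhs=-50; c'=3/8, d'=-25/4
row 2: denom=12−3·3/8=87/8; d'=(6−3·-25/4)/(87/8)=66/29
back: M2=66/29
back: M1=-25/4−3/8·66/29=-206/29
M: M0=0, M1=-206/29, M2=66/29, M3=0
seg 0: a=-5, c=M0/2=0, d=(M1−M0)/(6·1)=-103/87, b=Δ0−h0·(2M0+M1)/6=712/87
seg 1: a=2, c=M1/2=-103/29, d=(M2−M1)/(6·3)=136/261, b=Δ1−h1·(2M1+M2)/6=403/87
seg 2: a=-2, c=M2/2=33/29, d=(M3−M2)/(6·3)=-11/87, b=Δ2−h2·(2M2+M3)/6=-227/87
t_q=1/2 → seg 0, τ=1/2; S=-5+712/87·τ+0·τ²+-103/87·τ³=-245/232

  seg 0: a=-5 b=712/87 c=0 d=-103/87
  seg 1: a=2 b=403/87 c=-103/29 d=136/261
  seg 2: a=-2 b=-227/87 c=33/29 d=-11/87
S(1/2) = -245/232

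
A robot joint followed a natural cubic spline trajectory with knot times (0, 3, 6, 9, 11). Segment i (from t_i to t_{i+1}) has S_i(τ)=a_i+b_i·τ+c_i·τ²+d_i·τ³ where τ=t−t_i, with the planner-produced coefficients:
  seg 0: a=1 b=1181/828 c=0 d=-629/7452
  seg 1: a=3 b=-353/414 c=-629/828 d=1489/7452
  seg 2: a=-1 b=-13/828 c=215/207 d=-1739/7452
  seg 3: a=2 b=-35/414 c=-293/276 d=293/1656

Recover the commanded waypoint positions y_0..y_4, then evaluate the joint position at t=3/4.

y_0 = S_0(0) = a_0 = 1
y_1 = S_1(0) = a_1 = 3
y_2 = S_2(0) = a_2 = -1
y_3 = S_3(0) = a_3 = 2
y_4 = S_3(2) = -1
t_q=3/4 is in segment 0 (τ=3/4); S_0(τ)=11977/5888

y_0=1 y_1=3 y_2=-1 y_3=2 y_4=-1
S(3/4) = 11977/5888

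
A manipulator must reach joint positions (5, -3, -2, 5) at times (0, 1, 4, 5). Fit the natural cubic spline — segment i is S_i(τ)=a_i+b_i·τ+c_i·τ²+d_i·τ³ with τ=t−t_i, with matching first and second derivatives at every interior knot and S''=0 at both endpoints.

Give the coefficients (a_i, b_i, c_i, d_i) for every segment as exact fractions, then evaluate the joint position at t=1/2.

Δ: Δ0=-8, Δ1=1/3, Δ2=7
row 1: diag=8, rhs=50; c'=3/8, d'=25/4
row 2: denom=8−3·3/8=55/8; d'=(40−3·25/4)/(55/8)=34/11
back: M2=34/11
back: M1=25/4−3/8·34/11=56/11
M: M0=0, M1=56/11, M2=34/11, M3=0
seg 0: a=5, c=M0/2=0, d=(M1−M0)/(6·1)=28/33, b=Δ0−h0·(2M0+M1)/6=-292/33
seg 1: a=-3, c=M1/2=28/11, d=(M2−M1)/(6·3)=-1/9, b=Δ1−h1·(2M1+M2)/6=-208/33
seg 2: a=-2, c=M2/2=17/11, d=(M3−M2)/(6·1)=-17/33, b=Δ2−h2·(2M2+M3)/6=197/33
t_q=1/2 → seg 0, τ=1/2; S=5+-292/33·τ+0·τ²+28/33·τ³=15/22

  seg 0: a=5 b=-292/33 c=0 d=28/33
  seg 1: a=-3 b=-208/33 c=28/11 d=-1/9
  seg 2: a=-2 b=197/33 c=17/11 d=-17/33
S(1/2) = 15/22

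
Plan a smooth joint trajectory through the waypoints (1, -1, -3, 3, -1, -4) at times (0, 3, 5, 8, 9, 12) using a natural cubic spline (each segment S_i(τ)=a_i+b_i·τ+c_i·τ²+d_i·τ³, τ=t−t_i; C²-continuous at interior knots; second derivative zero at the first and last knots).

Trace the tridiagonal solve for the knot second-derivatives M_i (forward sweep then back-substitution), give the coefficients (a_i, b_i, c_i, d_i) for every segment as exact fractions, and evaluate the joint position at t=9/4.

Δ: Δ0=-2/3, Δ1=-1, Δ2=2, Δ3=-4, Δ4=-1
row 1: diag=10, rhs=-2; c'=1/5, d'=-1/5
row 2: denom=10−2·1/5=48/5; d'=(18−2·-1/5)/(48/5)=23/12
row 3: denom=8−3·5/16=113/16; d'=(-36−3·23/12)/(113/16)=-668/113
row 4: denom=8−1·16/113=888/113; d'=(18−1·-668/113)/(888/113)=1351/444
back: M4=1351/444
back: M3=-668/113−16/113·1351/444=-704/111
back: M2=23/12−5/16·-704/111=577/148
back: M1=-1/5−1/5·577/148=-145/148
M: M0=0, M1=-145/148, M2=577/148, M3=-704/111, M4=1351/444, M5=0
seg 0: a=1, c=M0/2=0, d=(M1−M0)/(6·3)=-145/2664, b=Δ0−h0·(2M0+M1)/6=-157/888
seg 1: a=-1, c=M1/2=-145/296, d=(M2−M1)/(6·2)=361/888, b=Δ1−h1·(2M1+M2)/6=-731/444
seg 2: a=-3, c=M2/2=577/296, d=(M3−M2)/(6·3)=-4547/7992, b=Δ2−h2·(2M2+M3)/6=565/444
seg 3: a=3, c=M3/2=-352/111, d=(M4−M3)/(6·1)=463/296, b=Δ3−h3·(2M3+M4)/6=-2125/888
seg 4: a=-1, c=M4/2=1351/888, d=(M5−M4)/(6·3)=-1351/7992, b=Δ4−h4·(2M4+M5)/6=-1795/444
t_q=9/4 → seg 0, τ=9/4; S=1+-157/888·τ+0·τ²+-145/2664·τ³=-337/18944

  seg 0: a=1 b=-157/888 c=0 d=-145/2664
  seg 1: a=-1 b=-731/444 c=-145/296 d=361/888
  seg 2: a=-3 b=565/444 c=577/296 d=-4547/7992
  seg 3: a=3 b=-2125/888 c=-352/111 d=463/296
  seg 4: a=-1 b=-1795/444 c=1351/888 d=-1351/7992
S(9/4) = -337/18944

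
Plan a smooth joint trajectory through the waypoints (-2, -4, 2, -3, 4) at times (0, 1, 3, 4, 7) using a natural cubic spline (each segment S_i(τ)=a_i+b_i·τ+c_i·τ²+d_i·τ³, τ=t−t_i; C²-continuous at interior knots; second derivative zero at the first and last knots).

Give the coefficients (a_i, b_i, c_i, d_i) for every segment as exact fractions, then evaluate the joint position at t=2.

  seg 0: a=-2 b=-2633/750 c=0 d=1133/750
  seg 1: a=-4 b=383/375 c=1133/250 d=-2657/1500
  seg 2: a=2 b=-158/75 c=-762/125 d=1201/375
  seg 3: a=-3 b=-1759/375 c=439/125 d=-439/1125
S(2) = -109/500

Δ: Δ0=-2, Δ1=3, Δ2=-5, Δ3=7/3
row 1: diag=6, rhs=30; c'=1/3, d'=5
row 2: denom=6−2·1/3=16/3; d'=(-48−2·5)/(16/3)=-87/8
row 3: denom=8−1·3/16=125/16; d'=(44−1·-87/8)/(125/16)=878/125
back: M3=878/125
back: M2=-87/8−3/16·878/125=-1524/125
back: M1=5−1/3·-1524/125=1133/125
M: M0=0, M1=1133/125, M2=-1524/125, M3=878/125, M4=0
seg 0: a=-2, c=M0/2=0, d=(M1−M0)/(6·1)=1133/750, b=Δ0−h0·(2M0+M1)/6=-2633/750
seg 1: a=-4, c=M1/2=1133/250, d=(M2−M1)/(6·2)=-2657/1500, b=Δ1−h1·(2M1+M2)/6=383/375
seg 2: a=2, c=M2/2=-762/125, d=(M3−M2)/(6·1)=1201/375, b=Δ2−h2·(2M2+M3)/6=-158/75
seg 3: a=-3, c=M3/2=439/125, d=(M4−M3)/(6·3)=-439/1125, b=Δ3−h3·(2M3+M4)/6=-1759/375
t_q=2 → seg 1, τ=1; S=-4+383/375·τ+1133/250·τ²+-2657/1500·τ³=-109/500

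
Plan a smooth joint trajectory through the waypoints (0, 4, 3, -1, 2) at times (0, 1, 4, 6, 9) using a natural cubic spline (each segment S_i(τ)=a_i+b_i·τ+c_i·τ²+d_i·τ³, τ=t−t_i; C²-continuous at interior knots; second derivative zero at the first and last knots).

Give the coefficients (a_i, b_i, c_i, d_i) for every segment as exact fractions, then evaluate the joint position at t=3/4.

Δ: Δ0=4, Δ1=-1/3, Δ2=-2, Δ3=1
row 1: diag=8, rhs=-26; c'=3/8, d'=-13/4
row 2: denom=10−3·3/8=71/8; d'=(-10−3·-13/4)/(71/8)=-2/71
row 3: denom=10−2·16/71=678/71; d'=(18−2·-2/71)/(678/71)=641/339
back: M3=641/339
back: M2=-2/71−16/71·641/339=-154/339
back: M1=-13/4−3/8·-154/339=-348/113
M: M0=0, M1=-348/113, M2=-154/339, M3=641/339, M4=0
seg 0: a=0, c=M0/2=0, d=(M1−M0)/(6·1)=-58/113, b=Δ0−h0·(2M0+M1)/6=510/113
seg 1: a=4, c=M1/2=-174/113, d=(M2−M1)/(6·3)=445/3051, b=Δ1−h1·(2M1+M2)/6=336/113
seg 2: a=3, c=M2/2=-77/339, d=(M3−M2)/(6·2)=265/1356, b=Δ2−h2·(2M2+M3)/6=-263/113
seg 3: a=-1, c=M3/2=641/678, d=(M4−M3)/(6·3)=-641/6102, b=Δ3−h3·(2M3+M4)/6=-302/339
t_q=3/4 → seg 0, τ=3/4; S=0+510/113·τ+0·τ²+-58/113·τ³=11457/3616

  seg 0: a=0 b=510/113 c=0 d=-58/113
  seg 1: a=4 b=336/113 c=-174/113 d=445/3051
  seg 2: a=3 b=-263/113 c=-77/339 d=265/1356
  seg 3: a=-1 b=-302/339 c=641/678 d=-641/6102
S(3/4) = 11457/3616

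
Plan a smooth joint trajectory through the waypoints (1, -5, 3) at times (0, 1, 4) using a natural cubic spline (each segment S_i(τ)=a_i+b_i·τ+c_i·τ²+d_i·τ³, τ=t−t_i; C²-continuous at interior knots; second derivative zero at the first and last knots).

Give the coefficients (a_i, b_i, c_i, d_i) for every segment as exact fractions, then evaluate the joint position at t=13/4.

  seg 0: a=1 b=-85/12 c=0 d=13/12
  seg 1: a=-5 b=-23/6 c=13/4 d=-13/36
S(13/4) = -329/256

Δ: Δ0=-6, Δ1=8/3
row 1: diag=8, rhs=52; c'=3/8, d'=13/2
back: M1=13/2
M: M0=0, M1=13/2, M2=0
seg 0: a=1, c=M0/2=0, d=(M1−M0)/(6·1)=13/12, b=Δ0−h0·(2M0+M1)/6=-85/12
seg 1: a=-5, c=M1/2=13/4, d=(M2−M1)/(6·3)=-13/36, b=Δ1−h1·(2M1+M2)/6=-23/6
t_q=13/4 → seg 1, τ=9/4; S=-5+-23/6·τ+13/4·τ²+-13/36·τ³=-329/256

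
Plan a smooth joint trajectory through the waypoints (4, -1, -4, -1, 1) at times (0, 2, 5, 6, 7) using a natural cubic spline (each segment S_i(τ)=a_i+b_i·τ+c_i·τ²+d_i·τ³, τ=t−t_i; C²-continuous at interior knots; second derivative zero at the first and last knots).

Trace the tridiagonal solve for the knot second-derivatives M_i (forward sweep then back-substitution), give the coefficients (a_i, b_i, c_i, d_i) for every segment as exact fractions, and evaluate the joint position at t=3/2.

  seg 0: a=4 b=-338/137 c=0 d=-9/1096
  seg 1: a=-1 b=-703/274 c=-27/548 d=313/1644
  seg 2: a=-4 b=1249/548 c=228/137 d=-517/548
  seg 3: a=-1 b=761/274 c=-639/548 d=213/548
S(3/2) = 2381/8768

Δ: Δ0=-5/2, Δ1=-1, Δ2=3, Δ3=2
row 1: diag=10, rhs=9; c'=3/10, d'=9/10
row 2: denom=8−3·3/10=71/10; d'=(24−3·9/10)/(71/10)=3
row 3: denom=4−1·10/71=274/71; d'=(-6−1·3)/(274/71)=-639/274
back: M3=-639/274
back: M2=3−10/71·-639/274=456/137
back: M1=9/10−3/10·456/137=-27/274
M: M0=0, M1=-27/274, M2=456/137, M3=-639/274, M4=0
seg 0: a=4, c=M0/2=0, d=(M1−M0)/(6·2)=-9/1096, b=Δ0−h0·(2M0+M1)/6=-338/137
seg 1: a=-1, c=M1/2=-27/548, d=(M2−M1)/(6·3)=313/1644, b=Δ1−h1·(2M1+M2)/6=-703/274
seg 2: a=-4, c=M2/2=228/137, d=(M3−M2)/(6·1)=-517/548, b=Δ2−h2·(2M2+M3)/6=1249/548
seg 3: a=-1, c=M3/2=-639/548, d=(M4−M3)/(6·1)=213/548, b=Δ3−h3·(2M3+M4)/6=761/274
t_q=3/2 → seg 0, τ=3/2; S=4+-338/137·τ+0·τ²+-9/1096·τ³=2381/8768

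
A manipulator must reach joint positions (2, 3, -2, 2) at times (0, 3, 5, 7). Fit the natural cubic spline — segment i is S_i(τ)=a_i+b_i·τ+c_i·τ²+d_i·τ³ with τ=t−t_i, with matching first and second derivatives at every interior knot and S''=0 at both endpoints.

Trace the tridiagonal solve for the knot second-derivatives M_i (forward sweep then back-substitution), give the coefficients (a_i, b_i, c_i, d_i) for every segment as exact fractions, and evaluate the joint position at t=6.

Δ: Δ0=1/3, Δ1=-5/2, Δ2=2
row 1: diag=10, rhs=-17; c'=1/5, d'=-17/10
row 2: denom=8−2·1/5=38/5; d'=(27−2·-17/10)/(38/5)=4
back: M2=4
back: M1=-17/10−1/5·4=-5/2
M: M0=0, M1=-5/2, M2=4, M3=0
seg 0: a=2, c=M0/2=0, d=(M1−M0)/(6·3)=-5/36, b=Δ0−h0·(2M0+M1)/6=19/12
seg 1: a=3, c=M1/2=-5/4, d=(M2−M1)/(6·2)=13/24, b=Δ1−h1·(2M1+M2)/6=-13/6
seg 2: a=-2, c=M2/2=2, d=(M3−M2)/(6·2)=-1/3, b=Δ2−h2·(2M2+M3)/6=-2/3
t_q=6 → seg 2, τ=1; S=-2+-2/3·τ+2·τ²+-1/3·τ³=-1

  seg 0: a=2 b=19/12 c=0 d=-5/36
  seg 1: a=3 b=-13/6 c=-5/4 d=13/24
  seg 2: a=-2 b=-2/3 c=2 d=-1/3
S(6) = -1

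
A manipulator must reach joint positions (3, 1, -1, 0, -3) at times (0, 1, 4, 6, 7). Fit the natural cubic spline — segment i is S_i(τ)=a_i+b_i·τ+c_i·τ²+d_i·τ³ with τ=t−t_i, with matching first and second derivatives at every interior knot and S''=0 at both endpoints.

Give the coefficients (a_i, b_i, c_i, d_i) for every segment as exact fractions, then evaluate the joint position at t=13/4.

Δ: Δ0=-2, Δ1=-2/3, Δ2=1/2, Δ3=-3
row 1: diag=8, rhs=8; c'=3/8, d'=1
row 2: denom=10−3·3/8=71/8; d'=(7−3·1)/(71/8)=32/71
row 3: denom=6−2·16/71=394/71; d'=(-21−2·32/71)/(394/71)=-1555/394
back: M3=-1555/394
back: M2=32/71−16/71·-1555/394=264/197
back: M1=1−3/8·264/197=98/197
M: M0=0, M1=98/197, M2=264/197, M3=-1555/394, M4=0
seg 0: a=3, c=M0/2=0, d=(M1−M0)/(6·1)=49/591, b=Δ0−h0·(2M0+M1)/6=-1231/591
seg 1: a=1, c=M1/2=49/197, d=(M2−M1)/(6·3)=83/1773, b=Δ1−h1·(2M1+M2)/6=-1084/591
seg 2: a=-1, c=M2/2=132/197, d=(M3−M2)/(6·2)=-2083/4728, b=Δ2−h2·(2M2+M3)/6=545/591
seg 3: a=0, c=M3/2=-1555/788, d=(M4−M3)/(6·1)=1555/2364, b=Δ3−h3·(2M3+M4)/6=-1991/1182
t_q=13/4 → seg 1, τ=9/4; S=1+-1084/591·τ+49/197·τ²+83/1773·τ³=-16825/12608

  seg 0: a=3 b=-1231/591 c=0 d=49/591
  seg 1: a=1 b=-1084/591 c=49/197 d=83/1773
  seg 2: a=-1 b=545/591 c=132/197 d=-2083/4728
  seg 3: a=0 b=-1991/1182 c=-1555/788 d=1555/2364
S(13/4) = -16825/12608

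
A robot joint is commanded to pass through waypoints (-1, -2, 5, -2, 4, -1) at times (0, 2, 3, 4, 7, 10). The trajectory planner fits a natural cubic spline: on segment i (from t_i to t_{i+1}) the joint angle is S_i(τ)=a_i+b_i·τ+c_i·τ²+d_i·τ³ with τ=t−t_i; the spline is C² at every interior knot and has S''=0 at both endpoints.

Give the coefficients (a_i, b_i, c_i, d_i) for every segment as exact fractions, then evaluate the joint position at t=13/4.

Δ: Δ0=-1/2, Δ1=7, Δ2=-7, Δ3=2, Δ4=-5/3
row 1: diag=6, rhs=45; c'=1/6, d'=15/2
row 2: denom=4−1·1/6=23/6; d'=(-84−1·15/2)/(23/6)=-549/23
row 3: denom=8−1·6/23=178/23; d'=(54−1·-549/23)/(178/23)=1791/178
row 4: denom=12−3·69/178=1929/178; d'=(-22−3·1791/178)/(1929/178)=-9289/1929
back: M4=-9289/1929
back: M3=1791/178−69/178·-9289/1929=7670/643
back: M2=-549/23−6/23·7670/643=-17349/643
back: M1=15/2−1/6·-17349/643=7714/643
M: M0=0, M1=7714/643, M2=-17349/643, M3=7670/643, M4=-9289/1929, M5=0
seg 0: a=-1, c=M0/2=0, d=(M1−M0)/(6·2)=3857/3858, b=Δ0−h0·(2M0+M1)/6=-17357/3858
seg 1: a=-2, c=M1/2=3857/643, d=(M2−M1)/(6·1)=-25063/3858, b=Δ1−h1·(2M1+M2)/6=28927/3858
seg 2: a=5, c=M2/2=-17349/1286, d=(M3−M2)/(6·1)=25019/3858, b=Δ2−h2·(2M2+M3)/6=11/1929
seg 3: a=-2, c=M3/2=3835/643, d=(M4−M3)/(6·3)=-32299/34722, b=Δ3−h3·(2M3+M4)/6=-29015/3858
seg 4: a=4, c=M4/2=-9289/3858, d=(M5−M4)/(6·3)=9289/34722, b=Δ4−h4·(2M4+M5)/6=6074/1929
t_q=13/4 → seg 2, τ=1/4; S=5+11/1929·τ+-17349/1286·τ²+25019/3858·τ³=350581/82304

  seg 0: a=-1 b=-17357/3858 c=0 d=3857/3858
  seg 1: a=-2 b=28927/3858 c=3857/643 d=-25063/3858
  seg 2: a=5 b=11/1929 c=-17349/1286 d=25019/3858
  seg 3: a=-2 b=-29015/3858 c=3835/643 d=-32299/34722
  seg 4: a=4 b=6074/1929 c=-9289/3858 d=9289/34722
S(13/4) = 350581/82304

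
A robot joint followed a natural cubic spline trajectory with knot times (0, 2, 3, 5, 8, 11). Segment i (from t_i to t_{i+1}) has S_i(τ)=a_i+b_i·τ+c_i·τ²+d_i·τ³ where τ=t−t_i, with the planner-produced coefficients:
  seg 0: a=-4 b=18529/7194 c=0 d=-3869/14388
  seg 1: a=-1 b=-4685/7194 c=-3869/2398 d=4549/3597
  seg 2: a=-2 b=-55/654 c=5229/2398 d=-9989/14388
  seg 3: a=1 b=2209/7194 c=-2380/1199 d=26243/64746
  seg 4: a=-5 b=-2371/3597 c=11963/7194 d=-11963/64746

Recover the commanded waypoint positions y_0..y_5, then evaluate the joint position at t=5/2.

y_0=-4 y_1=-1 y_2=-2 y_3=1 y_4=-5 y_5=3
S(5/2) = -3767/2398

y_0 = S_0(0) = a_0 = -4
y_1 = S_1(0) = a_1 = -1
y_2 = S_2(0) = a_2 = -2
y_3 = S_3(0) = a_3 = 1
y_4 = S_4(0) = a_4 = -5
y_5 = S_4(3) = 3
t_q=5/2 is in segment 1 (τ=1/2); S_1(τ)=-3767/2398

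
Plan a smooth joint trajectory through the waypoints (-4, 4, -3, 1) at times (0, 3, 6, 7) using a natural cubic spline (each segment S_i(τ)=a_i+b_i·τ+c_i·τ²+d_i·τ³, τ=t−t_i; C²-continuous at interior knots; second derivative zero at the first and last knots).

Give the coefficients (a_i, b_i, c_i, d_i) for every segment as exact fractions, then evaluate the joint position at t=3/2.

Δ: Δ0=8/3, Δ1=-7/3, Δ2=4
row 1: diag=12, rhs=-30; c'=1/4, d'=-5/2
row 2: denom=8−3·1/4=29/4; d'=(38−3·-5/2)/(29/4)=182/29
back: M2=182/29
back: M1=-5/2−1/4·182/29=-118/29
M: M0=0, M1=-118/29, M2=182/29, M3=0
seg 0: a=-4, c=M0/2=0, d=(M1−M0)/(6·3)=-59/261, b=Δ0−h0·(2M0+M1)/6=409/87
seg 1: a=4, c=M1/2=-59/29, d=(M2−M1)/(6·3)=50/87, b=Δ1−h1·(2M1+M2)/6=-122/87
seg 2: a=-3, c=M2/2=91/29, d=(M3−M2)/(6·1)=-91/87, b=Δ2−h2·(2M2+M3)/6=166/87
t_q=3/2 → seg 0, τ=3/2; S=-4+409/87·τ+0·τ²+-59/261·τ³=531/232

  seg 0: a=-4 b=409/87 c=0 d=-59/261
  seg 1: a=4 b=-122/87 c=-59/29 d=50/87
  seg 2: a=-3 b=166/87 c=91/29 d=-91/87
S(3/2) = 531/232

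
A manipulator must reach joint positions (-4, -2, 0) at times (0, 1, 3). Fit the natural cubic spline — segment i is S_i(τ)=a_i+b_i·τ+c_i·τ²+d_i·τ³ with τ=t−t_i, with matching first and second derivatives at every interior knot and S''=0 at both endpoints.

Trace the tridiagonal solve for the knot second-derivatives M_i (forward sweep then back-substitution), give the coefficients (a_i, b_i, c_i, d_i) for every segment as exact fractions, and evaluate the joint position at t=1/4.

  seg 0: a=-4 b=13/6 c=0 d=-1/6
  seg 1: a=-2 b=5/3 c=-1/2 d=1/12
S(1/4) = -443/128

Δ: Δ0=2, Δ1=1
row 1: diag=6, rhs=-6; c'=1/3, d'=-1
back: M1=-1
M: M0=0, M1=-1, M2=0
seg 0: a=-4, c=M0/2=0, d=(M1−M0)/(6·1)=-1/6, b=Δ0−h0·(2M0+M1)/6=13/6
seg 1: a=-2, c=M1/2=-1/2, d=(M2−M1)/(6·2)=1/12, b=Δ1−h1·(2M1+M2)/6=5/3
t_q=1/4 → seg 0, τ=1/4; S=-4+13/6·τ+0·τ²+-1/6·τ³=-443/128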